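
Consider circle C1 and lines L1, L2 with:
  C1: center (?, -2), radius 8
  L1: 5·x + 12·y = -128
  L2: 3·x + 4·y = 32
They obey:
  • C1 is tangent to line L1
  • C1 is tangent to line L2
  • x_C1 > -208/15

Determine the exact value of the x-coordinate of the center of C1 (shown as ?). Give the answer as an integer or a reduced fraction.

1. [C1‖L1]  x_C1² + (208/5)x_C1 = 0  ⇒  x_C1 = -208/5 or 0
2. [C1‖L2]  x_C1² − (80/3)x_C1 = 0  ⇒  x_C1 = 0 or 80/3

0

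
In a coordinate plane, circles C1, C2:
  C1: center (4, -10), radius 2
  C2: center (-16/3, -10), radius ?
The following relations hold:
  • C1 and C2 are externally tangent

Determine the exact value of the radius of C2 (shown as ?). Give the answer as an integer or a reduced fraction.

22/3

1. [ext C1·C2]  r_C2² + 4r_C2 − 748/9 = 0  ⇒  r_C2 = 22/3 (r>0 drops 1)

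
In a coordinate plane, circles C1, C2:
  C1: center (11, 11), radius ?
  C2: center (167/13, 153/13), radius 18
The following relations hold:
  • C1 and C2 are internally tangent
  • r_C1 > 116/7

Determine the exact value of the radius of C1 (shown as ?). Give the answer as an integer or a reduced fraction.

20

1. [int C1,C2]  r_C1² − 36r_C1 + 320 = 0  ⇒  r_C1 = 16 or 20
2. given r_C1 > 116/7: keep 20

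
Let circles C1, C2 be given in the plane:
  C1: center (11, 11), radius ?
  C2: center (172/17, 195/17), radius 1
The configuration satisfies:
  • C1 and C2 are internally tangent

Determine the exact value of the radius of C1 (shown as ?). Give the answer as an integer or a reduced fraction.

1. [int C1,C2]  r_C1² − 2r_C1 = 0  ⇒  r_C1 = 2 (r>0 drops 1)

2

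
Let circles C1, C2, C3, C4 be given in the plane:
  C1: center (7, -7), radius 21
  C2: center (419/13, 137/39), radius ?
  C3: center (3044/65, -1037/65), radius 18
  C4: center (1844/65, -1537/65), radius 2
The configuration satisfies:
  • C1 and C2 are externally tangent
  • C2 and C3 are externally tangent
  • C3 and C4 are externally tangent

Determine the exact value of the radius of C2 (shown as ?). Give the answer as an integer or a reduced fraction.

1. [ext C1·C2]  r_C2² + 42r_C2 − 2755/9 = 0  ⇒  r_C2 = 19/3 (r>0 drops 1)
2. [ext C2·C3]  r_C2² + 36r_C2 − 2413/9 = 0  ⇒  r_C2 = 19/3 (r>0 drops 1)

19/3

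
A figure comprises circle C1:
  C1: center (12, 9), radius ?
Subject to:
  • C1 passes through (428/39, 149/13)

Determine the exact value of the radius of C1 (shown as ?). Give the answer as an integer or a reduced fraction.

1. [C1∋P]  r_C1² − 64/9 = 0  ⇒  r_C1 = 8/3 (r>0 drops 1)

8/3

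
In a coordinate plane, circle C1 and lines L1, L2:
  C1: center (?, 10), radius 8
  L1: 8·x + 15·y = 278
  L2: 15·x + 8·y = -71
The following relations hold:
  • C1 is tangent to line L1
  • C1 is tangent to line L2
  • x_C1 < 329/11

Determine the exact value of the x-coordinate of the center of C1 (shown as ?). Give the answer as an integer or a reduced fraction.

-1

1. [C1‖L1]  x_C1² − 32x_C1 − 33 = 0  ⇒  x_C1 = -1 or 33
2. [C1‖L2]  x_C1² + (302/15)x_C1 + 287/15 = 0  ⇒  x_C1 = -287/15 or -1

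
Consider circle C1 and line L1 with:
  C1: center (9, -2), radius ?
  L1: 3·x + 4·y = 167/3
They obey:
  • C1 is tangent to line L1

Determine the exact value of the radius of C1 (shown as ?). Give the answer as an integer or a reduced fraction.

22/3

1. [C1‖L1]  r_C1² − 484/9 = 0  ⇒  r_C1 = 22/3 (r>0 drops 1)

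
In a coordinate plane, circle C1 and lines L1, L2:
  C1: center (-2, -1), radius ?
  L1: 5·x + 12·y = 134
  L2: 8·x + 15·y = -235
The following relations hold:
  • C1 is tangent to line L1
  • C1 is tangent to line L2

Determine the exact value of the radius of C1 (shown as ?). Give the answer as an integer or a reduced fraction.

1. [C1‖L1]  r_C1² − 144 = 0  ⇒  r_C1 = 12 (r>0 drops 1)
2. [C1‖L2]  r_C1² − 144 = 0  ⇒  r_C1 = 12 (r>0 drops 1)

12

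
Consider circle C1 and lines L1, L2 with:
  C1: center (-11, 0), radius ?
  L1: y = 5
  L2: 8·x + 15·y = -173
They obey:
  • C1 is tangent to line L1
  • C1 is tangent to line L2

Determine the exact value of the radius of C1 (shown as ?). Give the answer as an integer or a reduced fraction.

5

1. [C1‖L1]  r_C1² − 25 = 0  ⇒  r_C1 = 5 (r>0 drops 1)
2. [C1‖L2]  r_C1² − 25 = 0  ⇒  r_C1 = 5 (r>0 drops 1)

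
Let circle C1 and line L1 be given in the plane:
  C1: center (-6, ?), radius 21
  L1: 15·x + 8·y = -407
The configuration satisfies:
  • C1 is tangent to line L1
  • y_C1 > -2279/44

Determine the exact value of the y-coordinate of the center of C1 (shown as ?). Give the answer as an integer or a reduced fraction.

1. [C1‖L1]  y_C1² + (317/4)y_C1 − 1685/4 = 0  ⇒  y_C1 = -337/4 or 5
2. given y_C1 > -2279/44: keep 5

5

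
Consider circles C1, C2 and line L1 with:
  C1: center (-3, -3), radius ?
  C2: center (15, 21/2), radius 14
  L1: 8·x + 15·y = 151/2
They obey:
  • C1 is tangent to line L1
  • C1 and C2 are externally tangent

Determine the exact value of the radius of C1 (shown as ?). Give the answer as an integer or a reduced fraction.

17/2

1. [C1‖L1]  r_C1² − 289/4 = 0  ⇒  r_C1 = 17/2 (r>0 drops 1)
2. [ext C1·C2]  r_C1² + 28r_C1 − 1241/4 = 0  ⇒  r_C1 = 17/2 (r>0 drops 1)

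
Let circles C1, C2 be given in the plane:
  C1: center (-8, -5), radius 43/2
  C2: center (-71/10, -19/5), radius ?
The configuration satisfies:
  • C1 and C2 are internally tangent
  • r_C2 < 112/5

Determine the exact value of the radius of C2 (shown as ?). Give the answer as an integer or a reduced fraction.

1. [int C1,C2]  r_C2² − 43r_C2 + 460 = 0  ⇒  r_C2 = 20 or 23
2. given r_C2 < 112/5: keep 20

20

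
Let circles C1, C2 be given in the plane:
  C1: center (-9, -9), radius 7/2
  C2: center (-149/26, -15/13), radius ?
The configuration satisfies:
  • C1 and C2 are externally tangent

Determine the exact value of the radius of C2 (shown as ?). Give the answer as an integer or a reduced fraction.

5

1. [ext C1·C2]  r_C2² + 7r_C2 − 60 = 0  ⇒  r_C2 = 5 (r>0 drops 1)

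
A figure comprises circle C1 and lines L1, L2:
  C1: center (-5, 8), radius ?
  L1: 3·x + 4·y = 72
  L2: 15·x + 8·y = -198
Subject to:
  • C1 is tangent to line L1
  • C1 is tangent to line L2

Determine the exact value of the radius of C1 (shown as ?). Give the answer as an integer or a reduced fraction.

1. [C1‖L1]  r_C1² − 121 = 0  ⇒  r_C1 = 11 (r>0 drops 1)
2. [C1‖L2]  r_C1² − 121 = 0  ⇒  r_C1 = 11 (r>0 drops 1)

11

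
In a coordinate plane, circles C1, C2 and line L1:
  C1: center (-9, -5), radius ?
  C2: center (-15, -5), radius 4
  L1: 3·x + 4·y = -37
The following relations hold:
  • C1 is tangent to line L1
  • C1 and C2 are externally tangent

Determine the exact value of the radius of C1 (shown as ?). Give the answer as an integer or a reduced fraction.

1. [C1‖L1]  r_C1² − 4 = 0  ⇒  r_C1 = 2 (r>0 drops 1)
2. [ext C1·C2]  r_C1² + 8r_C1 − 20 = 0  ⇒  r_C1 = 2 (r>0 drops 1)

2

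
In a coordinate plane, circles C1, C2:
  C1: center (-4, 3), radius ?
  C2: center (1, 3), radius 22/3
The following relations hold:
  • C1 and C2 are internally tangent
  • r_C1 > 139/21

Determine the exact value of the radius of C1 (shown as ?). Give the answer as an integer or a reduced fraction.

1. [int C1,C2]  r_C1² − (44/3)r_C1 + 259/9 = 0  ⇒  r_C1 = 7/3 or 37/3
2. given r_C1 > 139/21: keep 37/3

37/3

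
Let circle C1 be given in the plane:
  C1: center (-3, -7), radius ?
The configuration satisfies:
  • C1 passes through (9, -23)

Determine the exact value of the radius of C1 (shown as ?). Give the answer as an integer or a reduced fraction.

20

1. [C1∋P]  r_C1² − 400 = 0  ⇒  r_C1 = 20 (r>0 drops 1)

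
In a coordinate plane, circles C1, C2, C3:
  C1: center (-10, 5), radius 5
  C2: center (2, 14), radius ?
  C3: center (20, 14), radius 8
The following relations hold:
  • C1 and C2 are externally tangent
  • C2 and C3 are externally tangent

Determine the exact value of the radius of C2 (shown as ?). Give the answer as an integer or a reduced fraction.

10

1. [ext C1·C2]  r_C2² + 10r_C2 − 200 = 0  ⇒  r_C2 = 10 (r>0 drops 1)
2. [ext C2·C3]  r_C2² + 16r_C2 − 260 = 0  ⇒  r_C2 = 10 (r>0 drops 1)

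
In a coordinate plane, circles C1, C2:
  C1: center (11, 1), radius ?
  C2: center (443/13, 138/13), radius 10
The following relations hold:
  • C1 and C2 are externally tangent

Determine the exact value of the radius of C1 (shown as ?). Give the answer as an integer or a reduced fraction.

15

1. [ext C1·C2]  r_C1² + 20r_C1 − 525 = 0  ⇒  r_C1 = 15 (r>0 drops 1)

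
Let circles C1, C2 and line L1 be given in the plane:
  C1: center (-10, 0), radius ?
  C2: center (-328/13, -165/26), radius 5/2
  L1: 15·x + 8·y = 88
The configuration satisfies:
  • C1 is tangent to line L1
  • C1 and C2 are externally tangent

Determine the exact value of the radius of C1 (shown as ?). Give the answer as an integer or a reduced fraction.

1. [C1‖L1]  r_C1² − 196 = 0  ⇒  r_C1 = 14 (r>0 drops 1)
2. [ext C1·C2]  r_C1² + 5r_C1 − 266 = 0  ⇒  r_C1 = 14 (r>0 drops 1)

14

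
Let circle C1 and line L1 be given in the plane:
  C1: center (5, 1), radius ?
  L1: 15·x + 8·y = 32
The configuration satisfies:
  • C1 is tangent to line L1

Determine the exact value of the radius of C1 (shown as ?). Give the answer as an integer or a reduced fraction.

3

1. [C1‖L1]  r_C1² − 9 = 0  ⇒  r_C1 = 3 (r>0 drops 1)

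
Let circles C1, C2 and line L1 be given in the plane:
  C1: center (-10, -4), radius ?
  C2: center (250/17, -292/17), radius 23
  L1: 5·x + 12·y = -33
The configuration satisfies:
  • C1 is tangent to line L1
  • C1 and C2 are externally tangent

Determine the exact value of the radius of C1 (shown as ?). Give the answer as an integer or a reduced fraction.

5

1. [C1‖L1]  r_C1² − 25 = 0  ⇒  r_C1 = 5 (r>0 drops 1)
2. [ext C1·C2]  r_C1² + 46r_C1 − 255 = 0  ⇒  r_C1 = 5 (r>0 drops 1)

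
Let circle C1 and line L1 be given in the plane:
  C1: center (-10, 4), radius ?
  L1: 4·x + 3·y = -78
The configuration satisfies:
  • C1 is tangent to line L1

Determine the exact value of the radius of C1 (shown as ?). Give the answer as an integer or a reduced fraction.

10

1. [C1‖L1]  r_C1² − 100 = 0  ⇒  r_C1 = 10 (r>0 drops 1)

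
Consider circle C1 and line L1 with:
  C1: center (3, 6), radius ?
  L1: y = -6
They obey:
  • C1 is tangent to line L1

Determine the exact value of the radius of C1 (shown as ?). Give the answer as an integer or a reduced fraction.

12

1. [C1‖L1]  r_C1² − 144 = 0  ⇒  r_C1 = 12 (r>0 drops 1)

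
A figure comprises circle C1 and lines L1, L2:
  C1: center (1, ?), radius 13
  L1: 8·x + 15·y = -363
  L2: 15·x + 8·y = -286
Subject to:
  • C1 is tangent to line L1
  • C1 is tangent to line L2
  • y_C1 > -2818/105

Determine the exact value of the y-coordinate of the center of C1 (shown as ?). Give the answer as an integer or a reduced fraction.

1. [C1‖L1]  y_C1² + (742/15)y_C1 + 1184/3 = 0  ⇒  y_C1 = -592/15 or -10
2. [C1‖L2]  y_C1² + (301/4)y_C1 + 1305/2 = 0  ⇒  y_C1 = -261/4 or -10

-10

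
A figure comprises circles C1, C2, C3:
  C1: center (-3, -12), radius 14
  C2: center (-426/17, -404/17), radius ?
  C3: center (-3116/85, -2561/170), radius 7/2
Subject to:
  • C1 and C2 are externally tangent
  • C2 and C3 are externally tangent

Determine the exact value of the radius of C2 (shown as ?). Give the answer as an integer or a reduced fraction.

11

1. [ext C1·C2]  r_C2² + 28r_C2 − 429 = 0  ⇒  r_C2 = 11 (r>0 drops 1)
2. [ext C2·C3]  r_C2² + 7r_C2 − 198 = 0  ⇒  r_C2 = 11 (r>0 drops 1)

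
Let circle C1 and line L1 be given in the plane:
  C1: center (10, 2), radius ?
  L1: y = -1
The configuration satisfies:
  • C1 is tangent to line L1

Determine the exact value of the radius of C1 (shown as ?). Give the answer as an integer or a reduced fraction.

3

1. [C1‖L1]  r_C1² − 9 = 0  ⇒  r_C1 = 3 (r>0 drops 1)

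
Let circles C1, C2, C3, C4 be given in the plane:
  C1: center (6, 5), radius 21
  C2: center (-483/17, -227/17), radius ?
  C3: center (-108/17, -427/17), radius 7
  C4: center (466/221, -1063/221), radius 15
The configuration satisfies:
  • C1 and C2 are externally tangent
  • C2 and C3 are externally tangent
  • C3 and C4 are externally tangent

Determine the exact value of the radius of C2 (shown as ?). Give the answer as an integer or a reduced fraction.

1. [ext C1·C2]  r_C2² + 42r_C2 − 1080 = 0  ⇒  r_C2 = 18 (r>0 drops 1)
2. [ext C2·C3]  r_C2² + 14r_C2 − 576 = 0  ⇒  r_C2 = 18 (r>0 drops 1)

18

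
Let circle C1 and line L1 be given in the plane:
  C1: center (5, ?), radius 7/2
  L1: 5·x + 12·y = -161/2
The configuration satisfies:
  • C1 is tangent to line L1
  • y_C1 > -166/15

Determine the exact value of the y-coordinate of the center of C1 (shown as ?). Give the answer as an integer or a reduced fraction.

-5

1. [C1‖L1]  y_C1² + (211/12)y_C1 + 755/12 = 0  ⇒  y_C1 = -151/12 or -5
2. given y_C1 > -166/15: keep -5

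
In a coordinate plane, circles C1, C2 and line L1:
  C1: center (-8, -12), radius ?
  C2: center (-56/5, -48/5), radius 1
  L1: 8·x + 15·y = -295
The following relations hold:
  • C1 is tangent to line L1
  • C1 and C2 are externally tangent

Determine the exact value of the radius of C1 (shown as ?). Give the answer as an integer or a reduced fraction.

3

1. [C1‖L1]  r_C1² − 9 = 0  ⇒  r_C1 = 3 (r>0 drops 1)
2. [ext C1·C2]  r_C1² + 2r_C1 − 15 = 0  ⇒  r_C1 = 3 (r>0 drops 1)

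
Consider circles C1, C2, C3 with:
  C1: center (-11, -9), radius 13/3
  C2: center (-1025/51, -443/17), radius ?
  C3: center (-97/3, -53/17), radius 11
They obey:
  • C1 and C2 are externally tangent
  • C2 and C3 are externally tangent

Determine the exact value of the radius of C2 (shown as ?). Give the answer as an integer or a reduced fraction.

15

1. [ext C1·C2]  r_C2² + (26/3)r_C2 − 355 = 0  ⇒  r_C2 = 15 (r>0 drops 1)
2. [ext C2·C3]  r_C2² + 22r_C2 − 555 = 0  ⇒  r_C2 = 15 (r>0 drops 1)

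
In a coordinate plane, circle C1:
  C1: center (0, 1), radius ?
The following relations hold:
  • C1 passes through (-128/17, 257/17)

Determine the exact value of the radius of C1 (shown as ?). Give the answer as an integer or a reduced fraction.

16

1. [C1∋P]  r_C1² − 256 = 0  ⇒  r_C1 = 16 (r>0 drops 1)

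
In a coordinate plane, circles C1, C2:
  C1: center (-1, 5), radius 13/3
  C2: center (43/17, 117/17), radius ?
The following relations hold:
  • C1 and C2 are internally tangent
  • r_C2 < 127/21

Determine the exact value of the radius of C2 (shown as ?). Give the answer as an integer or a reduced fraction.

1/3

1. [int C1,C2]  r_C2² − (26/3)r_C2 + 25/9 = 0  ⇒  r_C2 = 1/3 or 25/3
2. given r_C2 < 127/21: keep 1/3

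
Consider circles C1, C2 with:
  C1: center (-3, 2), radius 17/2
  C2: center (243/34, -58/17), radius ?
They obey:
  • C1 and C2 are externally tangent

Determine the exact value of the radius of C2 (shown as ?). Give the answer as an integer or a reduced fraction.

3

1. [ext C1·C2]  r_C2² + 17r_C2 − 60 = 0  ⇒  r_C2 = 3 (r>0 drops 1)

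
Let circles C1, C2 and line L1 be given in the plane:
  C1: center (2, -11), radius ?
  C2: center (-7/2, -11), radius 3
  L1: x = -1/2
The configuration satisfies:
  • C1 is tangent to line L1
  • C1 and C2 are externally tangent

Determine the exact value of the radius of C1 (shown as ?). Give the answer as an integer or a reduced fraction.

1. [C1‖L1]  r_C1² − 25/4 = 0  ⇒  r_C1 = 5/2 (r>0 drops 1)
2. [ext C1·C2]  r_C1² + 6r_C1 − 85/4 = 0  ⇒  r_C1 = 5/2 (r>0 drops 1)

5/2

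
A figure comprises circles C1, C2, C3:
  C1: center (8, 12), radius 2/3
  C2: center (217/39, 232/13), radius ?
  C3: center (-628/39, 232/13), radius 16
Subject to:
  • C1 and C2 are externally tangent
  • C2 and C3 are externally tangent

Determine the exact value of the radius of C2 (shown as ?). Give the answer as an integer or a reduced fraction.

17/3

1. [ext C1·C2]  r_C2² + (4/3)r_C2 − 119/3 = 0  ⇒  r_C2 = 17/3 (r>0 drops 1)
2. [ext C2·C3]  r_C2² + 32r_C2 − 1921/9 = 0  ⇒  r_C2 = 17/3 (r>0 drops 1)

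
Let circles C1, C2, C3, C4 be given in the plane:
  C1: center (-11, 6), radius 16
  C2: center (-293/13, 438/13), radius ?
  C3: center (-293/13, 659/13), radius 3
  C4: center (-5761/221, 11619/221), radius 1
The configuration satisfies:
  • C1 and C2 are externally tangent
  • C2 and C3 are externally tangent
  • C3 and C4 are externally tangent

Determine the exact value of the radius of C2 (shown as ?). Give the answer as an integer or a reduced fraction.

1. [ext C1·C2]  r_C2² + 32r_C2 − 644 = 0  ⇒  r_C2 = 14 (r>0 drops 1)
2. [ext C2·C3]  r_C2² + 6r_C2 − 280 = 0  ⇒  r_C2 = 14 (r>0 drops 1)

14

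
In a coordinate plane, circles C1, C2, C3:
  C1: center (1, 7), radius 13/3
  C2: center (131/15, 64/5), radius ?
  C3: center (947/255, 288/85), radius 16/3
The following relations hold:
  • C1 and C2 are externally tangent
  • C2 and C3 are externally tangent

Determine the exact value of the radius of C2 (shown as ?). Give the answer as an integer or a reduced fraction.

16/3

1. [ext C1·C2]  r_C2² + (26/3)r_C2 − 224/3 = 0  ⇒  r_C2 = 16/3 (r>0 drops 1)
2. [ext C2·C3]  r_C2² + (32/3)r_C2 − 256/3 = 0  ⇒  r_C2 = 16/3 (r>0 drops 1)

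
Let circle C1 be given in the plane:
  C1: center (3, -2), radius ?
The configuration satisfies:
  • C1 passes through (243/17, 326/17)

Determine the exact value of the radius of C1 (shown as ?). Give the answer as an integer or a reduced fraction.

1. [C1∋P]  r_C1² − 576 = 0  ⇒  r_C1 = 24 (r>0 drops 1)

24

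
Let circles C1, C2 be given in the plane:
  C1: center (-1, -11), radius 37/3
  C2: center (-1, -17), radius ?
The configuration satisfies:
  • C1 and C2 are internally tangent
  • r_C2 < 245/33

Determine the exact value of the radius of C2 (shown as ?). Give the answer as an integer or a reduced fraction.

19/3

1. [int C1,C2]  r_C2² − (74/3)r_C2 + 1045/9 = 0  ⇒  r_C2 = 19/3 or 55/3
2. given r_C2 < 245/33: keep 19/3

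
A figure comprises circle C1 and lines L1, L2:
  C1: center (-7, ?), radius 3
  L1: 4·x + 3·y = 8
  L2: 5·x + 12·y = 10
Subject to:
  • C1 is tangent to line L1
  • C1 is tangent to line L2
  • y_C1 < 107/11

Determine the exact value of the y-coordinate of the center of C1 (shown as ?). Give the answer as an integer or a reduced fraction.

7

1. [C1‖L1]  y_C1² − 24y_C1 + 119 = 0  ⇒  y_C1 = 7 or 17
2. [C1‖L2]  y_C1² − (15/2)y_C1 + 7/2 = 0  ⇒  y_C1 = 1/2 or 7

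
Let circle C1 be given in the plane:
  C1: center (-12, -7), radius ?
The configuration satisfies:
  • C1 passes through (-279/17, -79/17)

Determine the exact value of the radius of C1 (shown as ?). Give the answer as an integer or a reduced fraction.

5

1. [C1∋P]  r_C1² − 25 = 0  ⇒  r_C1 = 5 (r>0 drops 1)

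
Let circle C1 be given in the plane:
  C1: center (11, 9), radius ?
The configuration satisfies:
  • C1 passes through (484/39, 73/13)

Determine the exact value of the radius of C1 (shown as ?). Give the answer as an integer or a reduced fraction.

1. [C1∋P]  r_C1² − 121/9 = 0  ⇒  r_C1 = 11/3 (r>0 drops 1)

11/3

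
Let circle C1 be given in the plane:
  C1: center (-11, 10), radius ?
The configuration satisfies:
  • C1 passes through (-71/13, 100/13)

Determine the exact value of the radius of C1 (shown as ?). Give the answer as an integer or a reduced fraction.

1. [C1∋P]  r_C1² − 36 = 0  ⇒  r_C1 = 6 (r>0 drops 1)

6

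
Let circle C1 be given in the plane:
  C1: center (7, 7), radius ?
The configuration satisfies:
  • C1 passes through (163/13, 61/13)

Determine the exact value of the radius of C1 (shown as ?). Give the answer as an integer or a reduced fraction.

1. [C1∋P]  r_C1² − 36 = 0  ⇒  r_C1 = 6 (r>0 drops 1)

6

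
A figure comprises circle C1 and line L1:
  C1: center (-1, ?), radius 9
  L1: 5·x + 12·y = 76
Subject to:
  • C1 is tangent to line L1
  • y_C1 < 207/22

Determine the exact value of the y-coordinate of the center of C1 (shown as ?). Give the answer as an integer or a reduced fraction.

1. [C1‖L1]  y_C1² − (27/2)y_C1 − 99/2 = 0  ⇒  y_C1 = -3 or 33/2
2. given y_C1 < 207/22: keep -3

-3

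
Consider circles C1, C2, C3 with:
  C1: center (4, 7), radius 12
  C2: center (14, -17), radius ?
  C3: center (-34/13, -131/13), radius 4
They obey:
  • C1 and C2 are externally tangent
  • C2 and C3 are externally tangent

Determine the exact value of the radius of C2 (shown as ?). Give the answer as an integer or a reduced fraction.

14

1. [ext C1·C2]  r_C2² + 24r_C2 − 532 = 0  ⇒  r_C2 = 14 (r>0 drops 1)
2. [ext C2·C3]  r_C2² + 8r_C2 − 308 = 0  ⇒  r_C2 = 14 (r>0 drops 1)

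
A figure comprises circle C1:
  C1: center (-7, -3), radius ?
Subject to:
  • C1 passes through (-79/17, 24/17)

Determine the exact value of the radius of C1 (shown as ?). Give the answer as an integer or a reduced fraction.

1. [C1∋P]  r_C1² − 25 = 0  ⇒  r_C1 = 5 (r>0 drops 1)

5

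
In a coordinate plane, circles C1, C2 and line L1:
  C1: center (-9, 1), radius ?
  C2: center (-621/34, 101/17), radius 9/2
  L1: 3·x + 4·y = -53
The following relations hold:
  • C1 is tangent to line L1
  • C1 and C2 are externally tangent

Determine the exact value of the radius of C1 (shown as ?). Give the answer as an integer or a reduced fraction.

6

1. [C1‖L1]  r_C1² − 36 = 0  ⇒  r_C1 = 6 (r>0 drops 1)
2. [ext C1·C2]  r_C1² + 9r_C1 − 90 = 0  ⇒  r_C1 = 6 (r>0 drops 1)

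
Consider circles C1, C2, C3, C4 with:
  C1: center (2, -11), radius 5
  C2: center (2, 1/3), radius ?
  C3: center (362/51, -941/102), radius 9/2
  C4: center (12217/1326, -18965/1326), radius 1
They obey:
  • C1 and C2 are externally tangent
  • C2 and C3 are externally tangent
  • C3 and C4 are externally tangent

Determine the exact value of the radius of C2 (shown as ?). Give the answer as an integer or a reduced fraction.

1. [ext C1·C2]  r_C2² + 10r_C2 − 931/9 = 0  ⇒  r_C2 = 19/3 (r>0 drops 1)
2. [ext C2·C3]  r_C2² + 9r_C2 − 874/9 = 0  ⇒  r_C2 = 19/3 (r>0 drops 1)

19/3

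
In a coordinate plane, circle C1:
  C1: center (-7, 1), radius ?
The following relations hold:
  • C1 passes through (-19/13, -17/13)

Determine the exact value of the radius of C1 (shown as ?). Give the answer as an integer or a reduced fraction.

6

1. [C1∋P]  r_C1² − 36 = 0  ⇒  r_C1 = 6 (r>0 drops 1)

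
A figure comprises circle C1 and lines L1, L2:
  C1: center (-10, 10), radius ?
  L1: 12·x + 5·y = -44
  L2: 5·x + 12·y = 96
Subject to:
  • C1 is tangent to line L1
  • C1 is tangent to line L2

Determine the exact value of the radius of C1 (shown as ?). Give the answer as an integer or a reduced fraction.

1. [C1‖L1]  r_C1² − 4 = 0  ⇒  r_C1 = 2 (r>0 drops 1)
2. [C1‖L2]  r_C1² − 4 = 0  ⇒  r_C1 = 2 (r>0 drops 1)

2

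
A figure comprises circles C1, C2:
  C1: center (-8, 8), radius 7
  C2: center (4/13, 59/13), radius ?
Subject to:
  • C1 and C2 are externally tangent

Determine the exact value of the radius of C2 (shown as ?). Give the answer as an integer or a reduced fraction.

2

1. [ext C1·C2]  r_C2² + 14r_C2 − 32 = 0  ⇒  r_C2 = 2 (r>0 drops 1)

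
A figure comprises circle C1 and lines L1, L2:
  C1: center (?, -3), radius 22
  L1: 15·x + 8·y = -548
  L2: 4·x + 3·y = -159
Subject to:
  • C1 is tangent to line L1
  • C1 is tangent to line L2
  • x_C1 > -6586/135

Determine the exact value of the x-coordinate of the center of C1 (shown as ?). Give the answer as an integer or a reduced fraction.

1. [C1‖L1]  x_C1² + (1048/15)x_C1 + 1796/3 = 0  ⇒  x_C1 = -898/15 or -10
2. [C1‖L2]  x_C1² + 75x_C1 + 650 = 0  ⇒  x_C1 = -65 or -10

-10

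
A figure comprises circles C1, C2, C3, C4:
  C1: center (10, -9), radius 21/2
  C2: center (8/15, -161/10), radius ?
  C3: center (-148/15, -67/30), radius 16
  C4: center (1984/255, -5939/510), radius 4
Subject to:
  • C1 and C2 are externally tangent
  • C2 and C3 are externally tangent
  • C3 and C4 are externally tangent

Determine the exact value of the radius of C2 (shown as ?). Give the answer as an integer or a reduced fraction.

4/3

1. [ext C1·C2]  r_C2² + 21r_C2 − 268/9 = 0  ⇒  r_C2 = 4/3 (r>0 drops 1)
2. [ext C2·C3]  r_C2² + 32r_C2 − 400/9 = 0  ⇒  r_C2 = 4/3 (r>0 drops 1)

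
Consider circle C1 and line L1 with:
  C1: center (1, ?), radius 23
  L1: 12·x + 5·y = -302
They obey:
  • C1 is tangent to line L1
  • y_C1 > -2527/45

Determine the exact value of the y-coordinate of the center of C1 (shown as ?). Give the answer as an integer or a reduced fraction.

-3

1. [C1‖L1]  y_C1² + (628/5)y_C1 + 1839/5 = 0  ⇒  y_C1 = -613/5 or -3
2. given y_C1 > -2527/45: keep -3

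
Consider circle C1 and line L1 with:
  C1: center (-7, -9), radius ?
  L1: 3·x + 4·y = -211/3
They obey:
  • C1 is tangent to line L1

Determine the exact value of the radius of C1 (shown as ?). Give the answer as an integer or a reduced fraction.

1. [C1‖L1]  r_C1² − 64/9 = 0  ⇒  r_C1 = 8/3 (r>0 drops 1)

8/3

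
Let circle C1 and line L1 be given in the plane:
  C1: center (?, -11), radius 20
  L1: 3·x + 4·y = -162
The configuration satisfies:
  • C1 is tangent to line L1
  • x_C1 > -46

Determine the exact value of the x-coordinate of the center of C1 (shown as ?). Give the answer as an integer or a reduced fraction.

1. [C1‖L1]  x_C1² + (236/3)x_C1 + 436 = 0  ⇒  x_C1 = -218/3 or -6
2. given x_C1 > -46: keep -6

-6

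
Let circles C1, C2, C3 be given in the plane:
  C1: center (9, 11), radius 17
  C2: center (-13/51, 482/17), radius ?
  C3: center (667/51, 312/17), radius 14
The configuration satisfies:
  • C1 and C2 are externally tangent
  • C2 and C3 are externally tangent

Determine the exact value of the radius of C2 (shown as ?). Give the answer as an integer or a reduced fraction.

8/3

1. [ext C1·C2]  r_C2² + 34r_C2 − 880/9 = 0  ⇒  r_C2 = 8/3 (r>0 drops 1)
2. [ext C2·C3]  r_C2² + 28r_C2 − 736/9 = 0  ⇒  r_C2 = 8/3 (r>0 drops 1)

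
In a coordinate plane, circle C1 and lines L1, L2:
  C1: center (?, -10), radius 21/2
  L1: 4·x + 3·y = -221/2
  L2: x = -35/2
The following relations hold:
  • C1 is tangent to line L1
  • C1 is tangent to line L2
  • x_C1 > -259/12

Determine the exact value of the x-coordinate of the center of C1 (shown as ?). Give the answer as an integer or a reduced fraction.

-7

1. [C1‖L1]  x_C1² + (161/4)x_C1 + 931/4 = 0  ⇒  x_C1 = -133/4 or -7
2. [C1‖L2]  x_C1² + 35x_C1 + 196 = 0  ⇒  x_C1 = -28 or -7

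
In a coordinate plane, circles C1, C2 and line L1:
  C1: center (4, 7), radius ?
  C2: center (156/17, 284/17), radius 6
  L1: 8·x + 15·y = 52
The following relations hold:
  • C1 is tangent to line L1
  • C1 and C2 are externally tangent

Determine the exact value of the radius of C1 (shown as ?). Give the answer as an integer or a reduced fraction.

5

1. [C1‖L1]  r_C1² − 25 = 0  ⇒  r_C1 = 5 (r>0 drops 1)
2. [ext C1·C2]  r_C1² + 12r_C1 − 85 = 0  ⇒  r_C1 = 5 (r>0 drops 1)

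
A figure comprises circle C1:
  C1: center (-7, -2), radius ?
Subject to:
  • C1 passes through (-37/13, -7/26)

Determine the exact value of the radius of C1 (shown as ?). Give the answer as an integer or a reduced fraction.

9/2

1. [C1∋P]  r_C1² − 81/4 = 0  ⇒  r_C1 = 9/2 (r>0 drops 1)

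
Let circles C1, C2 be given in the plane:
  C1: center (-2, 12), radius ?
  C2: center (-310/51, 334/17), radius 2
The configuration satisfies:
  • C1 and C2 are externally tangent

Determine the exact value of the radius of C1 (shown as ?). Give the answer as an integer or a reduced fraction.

20/3

1. [ext C1·C2]  r_C1² + 4r_C1 − 640/9 = 0  ⇒  r_C1 = 20/3 (r>0 drops 1)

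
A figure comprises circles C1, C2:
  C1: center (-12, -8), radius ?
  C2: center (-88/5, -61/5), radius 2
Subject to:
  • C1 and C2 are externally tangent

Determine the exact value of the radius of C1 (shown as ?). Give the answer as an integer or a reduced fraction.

1. [ext C1·C2]  r_C1² + 4r_C1 − 45 = 0  ⇒  r_C1 = 5 (r>0 drops 1)

5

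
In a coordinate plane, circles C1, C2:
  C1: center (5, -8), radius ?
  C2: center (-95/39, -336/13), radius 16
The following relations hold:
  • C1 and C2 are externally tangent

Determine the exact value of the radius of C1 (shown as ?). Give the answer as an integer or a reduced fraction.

1. [ext C1·C2]  r_C1² + 32r_C1 − 1060/9 = 0  ⇒  r_C1 = 10/3 (r>0 drops 1)

10/3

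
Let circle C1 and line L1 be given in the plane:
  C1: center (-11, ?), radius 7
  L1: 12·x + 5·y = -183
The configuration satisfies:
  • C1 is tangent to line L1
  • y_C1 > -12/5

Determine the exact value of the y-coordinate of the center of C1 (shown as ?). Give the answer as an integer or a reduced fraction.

1. [C1‖L1]  y_C1² + (102/5)y_C1 − 1136/5 = 0  ⇒  y_C1 = -142/5 or 8
2. given y_C1 > -12/5: keep 8

8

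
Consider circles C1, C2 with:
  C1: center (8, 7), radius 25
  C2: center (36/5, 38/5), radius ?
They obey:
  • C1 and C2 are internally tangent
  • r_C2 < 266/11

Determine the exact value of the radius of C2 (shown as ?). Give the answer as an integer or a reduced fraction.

1. [int C1,C2]  r_C2² − 50r_C2 + 624 = 0  ⇒  r_C2 = 24 or 26
2. given r_C2 < 266/11: keep 24

24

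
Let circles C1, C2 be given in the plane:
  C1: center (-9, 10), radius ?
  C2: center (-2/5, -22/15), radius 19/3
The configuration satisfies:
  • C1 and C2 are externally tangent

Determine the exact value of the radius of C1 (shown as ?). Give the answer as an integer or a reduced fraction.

1. [ext C1·C2]  r_C1² + (38/3)r_C1 − 496/3 = 0  ⇒  r_C1 = 8 (r>0 drops 1)

8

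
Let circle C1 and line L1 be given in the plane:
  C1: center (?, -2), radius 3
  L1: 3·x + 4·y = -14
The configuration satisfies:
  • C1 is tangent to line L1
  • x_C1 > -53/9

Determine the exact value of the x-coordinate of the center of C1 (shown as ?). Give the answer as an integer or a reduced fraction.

3

1. [C1‖L1]  x_C1² + 4x_C1 − 21 = 0  ⇒  x_C1 = -7 or 3
2. given x_C1 > -53/9: keep 3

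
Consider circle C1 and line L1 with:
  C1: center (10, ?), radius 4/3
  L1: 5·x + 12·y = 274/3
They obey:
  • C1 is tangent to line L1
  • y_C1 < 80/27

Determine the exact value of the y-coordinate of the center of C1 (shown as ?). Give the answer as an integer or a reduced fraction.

1. [C1‖L1]  y_C1² − (62/9)y_C1 + 88/9 = 0  ⇒  y_C1 = 2 or 44/9
2. given y_C1 < 80/27: keep 2

2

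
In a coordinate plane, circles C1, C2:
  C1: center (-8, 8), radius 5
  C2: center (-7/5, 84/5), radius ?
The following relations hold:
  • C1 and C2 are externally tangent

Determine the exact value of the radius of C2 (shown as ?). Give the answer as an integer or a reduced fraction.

1. [ext C1·C2]  r_C2² + 10r_C2 − 96 = 0  ⇒  r_C2 = 6 (r>0 drops 1)

6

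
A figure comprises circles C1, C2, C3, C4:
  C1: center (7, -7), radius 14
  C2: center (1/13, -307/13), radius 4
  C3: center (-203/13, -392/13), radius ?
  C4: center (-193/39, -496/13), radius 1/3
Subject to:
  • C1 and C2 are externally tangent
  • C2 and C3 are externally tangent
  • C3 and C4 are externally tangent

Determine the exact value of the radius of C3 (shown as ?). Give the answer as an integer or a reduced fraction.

13

1. [ext C2·C3]  r_C3² + 8r_C3 − 273 = 0  ⇒  r_C3 = 13 (r>0 drops 1)
2. [ext C3·C4]  r_C3² + (2/3)r_C3 − 533/3 = 0  ⇒  r_C3 = 13 (r>0 drops 1)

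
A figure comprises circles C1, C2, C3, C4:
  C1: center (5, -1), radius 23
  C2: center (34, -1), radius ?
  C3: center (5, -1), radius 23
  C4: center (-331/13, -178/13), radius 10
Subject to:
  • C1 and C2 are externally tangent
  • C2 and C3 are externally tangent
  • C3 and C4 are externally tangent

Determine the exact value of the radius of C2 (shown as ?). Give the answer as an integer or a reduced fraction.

6

1. [ext C1·C2]  r_C2² + 46r_C2 − 312 = 0  ⇒  r_C2 = 6 (r>0 drops 1)
2. [ext C2·C3]  r_C2² + 46r_C2 − 312 = 0  ⇒  r_C2 = 6 (r>0 drops 1)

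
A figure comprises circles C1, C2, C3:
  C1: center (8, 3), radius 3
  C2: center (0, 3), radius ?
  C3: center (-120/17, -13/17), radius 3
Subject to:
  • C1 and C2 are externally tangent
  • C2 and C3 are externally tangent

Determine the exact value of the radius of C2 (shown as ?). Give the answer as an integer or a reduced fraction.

1. [ext C1·C2]  r_C2² + 6r_C2 − 55 = 0  ⇒  r_C2 = 5 (r>0 drops 1)
2. [ext C2·C3]  r_C2² + 6r_C2 − 55 = 0  ⇒  r_C2 = 5 (r>0 drops 1)

5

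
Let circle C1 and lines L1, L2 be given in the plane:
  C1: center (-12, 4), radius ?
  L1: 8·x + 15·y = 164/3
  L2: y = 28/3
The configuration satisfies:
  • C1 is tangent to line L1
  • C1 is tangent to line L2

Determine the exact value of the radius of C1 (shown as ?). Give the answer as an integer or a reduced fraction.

1. [C1‖L1]  r_C1² − 256/9 = 0  ⇒  r_C1 = 16/3 (r>0 drops 1)
2. [C1‖L2]  r_C1² − 256/9 = 0  ⇒  r_C1 = 16/3 (r>0 drops 1)

16/3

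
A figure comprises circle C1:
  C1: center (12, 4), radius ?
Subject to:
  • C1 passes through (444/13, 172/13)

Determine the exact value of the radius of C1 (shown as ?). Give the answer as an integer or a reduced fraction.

24

1. [C1∋P]  r_C1² − 576 = 0  ⇒  r_C1 = 24 (r>0 drops 1)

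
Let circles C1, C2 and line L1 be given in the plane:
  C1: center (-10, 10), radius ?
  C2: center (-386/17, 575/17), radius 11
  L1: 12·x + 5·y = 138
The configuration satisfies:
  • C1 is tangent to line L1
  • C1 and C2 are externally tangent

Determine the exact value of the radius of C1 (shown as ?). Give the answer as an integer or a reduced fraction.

16

1. [C1‖L1]  r_C1² − 256 = 0  ⇒  r_C1 = 16 (r>0 drops 1)
2. [ext C1·C2]  r_C1² + 22r_C1 − 608 = 0  ⇒  r_C1 = 16 (r>0 drops 1)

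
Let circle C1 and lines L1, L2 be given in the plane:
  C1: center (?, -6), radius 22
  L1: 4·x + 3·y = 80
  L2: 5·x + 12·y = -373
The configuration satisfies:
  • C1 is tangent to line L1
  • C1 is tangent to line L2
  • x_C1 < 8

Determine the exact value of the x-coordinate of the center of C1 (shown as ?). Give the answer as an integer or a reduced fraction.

-3

1. [C1‖L1]  x_C1² − 49x_C1 − 156 = 0  ⇒  x_C1 = -3 or 52
2. [C1‖L2]  x_C1² + (602/5)x_C1 + 1761/5 = 0  ⇒  x_C1 = -587/5 or -3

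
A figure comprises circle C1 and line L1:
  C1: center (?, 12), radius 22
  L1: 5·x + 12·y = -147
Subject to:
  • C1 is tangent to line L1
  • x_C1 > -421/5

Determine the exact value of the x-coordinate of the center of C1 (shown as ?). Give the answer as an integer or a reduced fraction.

1. [C1‖L1]  x_C1² + (582/5)x_C1 + 577/5 = 0  ⇒  x_C1 = -577/5 or -1
2. given x_C1 > -421/5: keep -1

-1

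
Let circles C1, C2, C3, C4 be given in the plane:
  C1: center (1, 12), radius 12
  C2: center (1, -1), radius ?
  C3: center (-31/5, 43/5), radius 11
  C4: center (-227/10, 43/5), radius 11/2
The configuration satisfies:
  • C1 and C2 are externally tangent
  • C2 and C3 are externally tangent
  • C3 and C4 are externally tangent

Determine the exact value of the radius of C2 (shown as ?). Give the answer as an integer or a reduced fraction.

1. [ext C1·C2]  r_C2² + 24r_C2 − 25 = 0  ⇒  r_C2 = 1 (r>0 drops 1)
2. [ext C2·C3]  r_C2² + 22r_C2 − 23 = 0  ⇒  r_C2 = 1 (r>0 drops 1)

1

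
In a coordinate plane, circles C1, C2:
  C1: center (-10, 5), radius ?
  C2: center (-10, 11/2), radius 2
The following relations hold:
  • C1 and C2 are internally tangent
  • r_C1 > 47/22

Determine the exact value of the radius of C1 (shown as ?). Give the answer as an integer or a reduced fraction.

1. [int C1,C2]  r_C1² − 4r_C1 + 15/4 = 0  ⇒  r_C1 = 3/2 or 5/2
2. given r_C1 > 47/22: keep 5/2

5/2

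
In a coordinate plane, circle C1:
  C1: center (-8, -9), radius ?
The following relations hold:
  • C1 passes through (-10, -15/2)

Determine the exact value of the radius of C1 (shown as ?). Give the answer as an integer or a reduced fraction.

1. [C1∋P]  r_C1² − 25/4 = 0  ⇒  r_C1 = 5/2 (r>0 drops 1)

5/2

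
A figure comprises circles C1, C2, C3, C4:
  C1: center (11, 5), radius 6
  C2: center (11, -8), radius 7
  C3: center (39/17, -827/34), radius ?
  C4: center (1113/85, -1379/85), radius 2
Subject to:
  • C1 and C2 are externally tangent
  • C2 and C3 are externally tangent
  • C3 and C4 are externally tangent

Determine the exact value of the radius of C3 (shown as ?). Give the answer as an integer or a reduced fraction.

23/2

1. [ext C2·C3]  r_C3² + 14r_C3 − 1173/4 = 0  ⇒  r_C3 = 23/2 (r>0 drops 1)
2. [ext C3·C4]  r_C3² + 4r_C3 − 713/4 = 0  ⇒  r_C3 = 23/2 (r>0 drops 1)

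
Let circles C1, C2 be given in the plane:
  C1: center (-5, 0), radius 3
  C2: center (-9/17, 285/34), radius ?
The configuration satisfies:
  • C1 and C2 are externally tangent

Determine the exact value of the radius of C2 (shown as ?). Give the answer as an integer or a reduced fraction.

1. [ext C1·C2]  r_C2² + 6r_C2 − 325/4 = 0  ⇒  r_C2 = 13/2 (r>0 drops 1)

13/2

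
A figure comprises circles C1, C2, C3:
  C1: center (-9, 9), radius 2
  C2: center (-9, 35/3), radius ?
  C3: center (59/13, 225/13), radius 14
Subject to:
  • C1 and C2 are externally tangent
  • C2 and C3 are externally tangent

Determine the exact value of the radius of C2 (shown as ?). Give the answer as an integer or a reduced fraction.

2/3

1. [ext C1·C2]  r_C2² + 4r_C2 − 28/9 = 0  ⇒  r_C2 = 2/3 (r>0 drops 1)
2. [ext C2·C3]  r_C2² + 28r_C2 − 172/9 = 0  ⇒  r_C2 = 2/3 (r>0 drops 1)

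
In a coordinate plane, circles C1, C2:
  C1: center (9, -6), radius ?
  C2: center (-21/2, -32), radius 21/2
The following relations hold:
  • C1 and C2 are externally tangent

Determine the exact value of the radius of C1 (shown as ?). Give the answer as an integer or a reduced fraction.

22

1. [ext C1·C2]  r_C1² + 21r_C1 − 946 = 0  ⇒  r_C1 = 22 (r>0 drops 1)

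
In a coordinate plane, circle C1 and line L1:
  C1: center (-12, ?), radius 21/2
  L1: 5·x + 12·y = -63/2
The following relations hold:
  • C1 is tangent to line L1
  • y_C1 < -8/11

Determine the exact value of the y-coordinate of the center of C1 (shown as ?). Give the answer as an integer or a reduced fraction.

-9

1. [C1‖L1]  y_C1² − (19/4)y_C1 − 495/4 = 0  ⇒  y_C1 = -9 or 55/4
2. given y_C1 < -8/11: keep -9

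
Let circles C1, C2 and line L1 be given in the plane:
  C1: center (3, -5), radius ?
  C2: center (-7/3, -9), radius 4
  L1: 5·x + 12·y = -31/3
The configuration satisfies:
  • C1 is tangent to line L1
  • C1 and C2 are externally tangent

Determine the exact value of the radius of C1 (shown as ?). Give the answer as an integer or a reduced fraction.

8/3

1. [C1‖L1]  r_C1² − 64/9 = 0  ⇒  r_C1 = 8/3 (r>0 drops 1)
2. [ext C1·C2]  r_C1² + 8r_C1 − 256/9 = 0  ⇒  r_C1 = 8/3 (r>0 drops 1)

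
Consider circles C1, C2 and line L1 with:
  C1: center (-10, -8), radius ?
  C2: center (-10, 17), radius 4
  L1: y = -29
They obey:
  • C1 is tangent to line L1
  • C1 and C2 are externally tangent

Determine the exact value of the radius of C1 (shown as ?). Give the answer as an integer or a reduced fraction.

1. [C1‖L1]  r_C1² − 441 = 0  ⇒  r_C1 = 21 (r>0 drops 1)
2. [ext C1·C2]  r_C1² + 8r_C1 − 609 = 0  ⇒  r_C1 = 21 (r>0 drops 1)

21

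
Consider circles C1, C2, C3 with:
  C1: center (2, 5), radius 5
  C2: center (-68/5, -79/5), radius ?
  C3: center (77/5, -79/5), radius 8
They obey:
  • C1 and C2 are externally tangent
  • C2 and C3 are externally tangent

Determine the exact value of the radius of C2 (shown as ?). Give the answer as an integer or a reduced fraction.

1. [ext C1·C2]  r_C2² + 10r_C2 − 651 = 0  ⇒  r_C2 = 21 (r>0 drops 1)
2. [ext C2·C3]  r_C2² + 16r_C2 − 777 = 0  ⇒  r_C2 = 21 (r>0 drops 1)

21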